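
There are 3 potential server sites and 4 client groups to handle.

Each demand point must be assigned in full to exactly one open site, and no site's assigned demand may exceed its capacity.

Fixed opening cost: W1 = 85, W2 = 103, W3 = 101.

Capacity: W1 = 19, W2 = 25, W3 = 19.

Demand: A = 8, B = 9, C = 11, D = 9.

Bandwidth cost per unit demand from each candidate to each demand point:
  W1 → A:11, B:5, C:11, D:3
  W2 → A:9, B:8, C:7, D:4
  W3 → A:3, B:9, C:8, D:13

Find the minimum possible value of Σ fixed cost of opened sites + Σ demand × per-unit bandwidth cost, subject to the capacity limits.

370

Open {W1, W3}; cheapest assignment that respects the capacities:
  W1 (cap 19, load 18): B, D — cost 9×5 + 9×3 = 72
  W3 (cap 19, load 19): A, C — cost 8×3 + 11×8 = 112
  Shipping 184, fixed 186 → total 370.
  Any other capacity-feasible assignment to {W1, W3} ships for at least 184.
Compare {W1, W2}: its best feasible assignment gives total 409.
Compare {W2, W3}: its best feasible assignment gives total 422.
Every other set of open sites that can feasibly serve all demand totals ≥ 409 even under its best assignment. Minimum: 370.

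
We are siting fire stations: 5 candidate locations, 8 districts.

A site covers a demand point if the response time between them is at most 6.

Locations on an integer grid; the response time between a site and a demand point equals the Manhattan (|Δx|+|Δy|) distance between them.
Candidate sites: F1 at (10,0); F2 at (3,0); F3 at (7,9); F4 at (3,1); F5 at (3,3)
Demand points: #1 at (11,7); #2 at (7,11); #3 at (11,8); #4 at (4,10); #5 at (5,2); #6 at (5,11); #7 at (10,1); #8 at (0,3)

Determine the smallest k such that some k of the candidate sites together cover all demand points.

3

Coverage sets (demand points within 6 of each site):
  F1: {#7}
  F2: {#5, #8}
  F3: {#1, #2, #3, #4, #6}
  F4: {#5, #8}
  F5: {#5, #8}
No 2 sites suffice: every size-2 union leaves at least one demand point uncovered.
But {F1, F2, F3} covers everything, so the minimum is 3.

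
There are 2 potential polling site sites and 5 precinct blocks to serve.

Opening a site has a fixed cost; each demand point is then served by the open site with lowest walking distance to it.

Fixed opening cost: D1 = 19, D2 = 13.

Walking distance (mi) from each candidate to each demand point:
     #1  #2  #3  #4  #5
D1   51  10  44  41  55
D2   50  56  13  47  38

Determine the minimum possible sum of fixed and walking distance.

184

Open {D1, D2}: assign each demand point to its cheapest open site.
  #1→D2 50, #2→D1 10, #3→D2 13, #4→D1 41, #5→D2 38
  walking distance 152, fixed 32 → total 184.
Compare {D2}: walking distance 204 + fixed 13 = 217.
Compare {D1}: walking distance 201 + fixed 19 = 220.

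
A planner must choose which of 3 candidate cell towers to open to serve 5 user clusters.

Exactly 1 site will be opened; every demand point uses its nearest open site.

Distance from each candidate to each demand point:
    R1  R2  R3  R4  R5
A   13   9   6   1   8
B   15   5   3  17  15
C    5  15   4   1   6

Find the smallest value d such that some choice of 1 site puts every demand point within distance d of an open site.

Open {A}.
  Farthest demand point is R1 at distance 13 (to A); all others are ≤ 13.
With {C} the worst case is 15.
With {B} the worst case is 17.
No size-1 selection achieves below 13.

13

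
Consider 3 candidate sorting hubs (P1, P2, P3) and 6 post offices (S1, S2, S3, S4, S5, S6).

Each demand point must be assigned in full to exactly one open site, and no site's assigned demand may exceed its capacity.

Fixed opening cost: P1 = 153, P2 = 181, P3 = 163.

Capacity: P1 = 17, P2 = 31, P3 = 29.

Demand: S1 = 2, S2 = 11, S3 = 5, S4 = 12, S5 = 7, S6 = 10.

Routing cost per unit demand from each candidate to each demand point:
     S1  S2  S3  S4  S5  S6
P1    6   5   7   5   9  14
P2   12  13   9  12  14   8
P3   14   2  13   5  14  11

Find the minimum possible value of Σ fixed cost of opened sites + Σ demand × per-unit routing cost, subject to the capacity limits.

Open {P2, P3}; cheapest assignment that respects the capacities:
  P2 (cap 31, load 24): S1, S3, S5, S6 — cost 2×12 + 5×9 + 7×14 + 10×8 = 247
  P3 (cap 29, load 23): S2, S4 — cost 11×2 + 12×5 = 82
  Shipping 329, fixed 344 → total 673.
  Any other capacity-feasible assignment to {P2, P3} ships for at least 329.
Compare {P1, P2, P3}: its best feasible assignment gives total 769.
Compare {P1, P2}: its best feasible assignment gives total 770.
Every other set of open sites that can feasibly serve all demand totals ≥ 769 even under its best assignment. Minimum: 673.

673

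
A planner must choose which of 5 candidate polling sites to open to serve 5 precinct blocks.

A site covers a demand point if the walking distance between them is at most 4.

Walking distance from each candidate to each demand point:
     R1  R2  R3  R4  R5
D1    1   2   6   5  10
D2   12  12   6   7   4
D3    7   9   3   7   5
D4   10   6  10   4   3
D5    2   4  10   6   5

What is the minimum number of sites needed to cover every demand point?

Coverage sets (demand points within 4 of each site):
  D1: {R1, R2}
  D2: {R5}
  D3: {R3}
  D4: {R4, R5}
  D5: {R1, R2}
No 2 sites suffice: every size-2 union leaves at least one demand point uncovered.
But {D1, D3, D4} covers everything, so the minimum is 3.

3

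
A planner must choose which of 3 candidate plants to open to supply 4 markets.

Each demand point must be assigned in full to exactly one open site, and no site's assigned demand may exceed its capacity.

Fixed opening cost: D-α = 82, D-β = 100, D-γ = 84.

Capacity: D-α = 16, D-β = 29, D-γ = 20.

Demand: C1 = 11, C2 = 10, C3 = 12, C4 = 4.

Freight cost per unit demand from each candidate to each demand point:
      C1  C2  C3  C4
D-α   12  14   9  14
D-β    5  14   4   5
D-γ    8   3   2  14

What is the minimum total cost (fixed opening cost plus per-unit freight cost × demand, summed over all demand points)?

337

Open {D-β, D-γ}; cheapest assignment that respects the capacities:
  D-β (cap 29, load 27): C1, C3, C4 — cost 11×5 + 12×4 + 4×5 = 123
  D-γ (cap 20, load 10): C2 — cost 10×3 = 30
  Shipping 153, fixed 184 → total 337.
  Any other capacity-feasible assignment to {D-β, D-γ} ships for at least 153.
Compare {D-α, D-β, D-γ}: its best feasible assignment gives total 419.
Compare {D-α, D-β}: its best feasible assignment gives total 445.
Every other set of open sites that can feasibly serve all demand totals ≥ 419 even under its best assignment. Minimum: 337.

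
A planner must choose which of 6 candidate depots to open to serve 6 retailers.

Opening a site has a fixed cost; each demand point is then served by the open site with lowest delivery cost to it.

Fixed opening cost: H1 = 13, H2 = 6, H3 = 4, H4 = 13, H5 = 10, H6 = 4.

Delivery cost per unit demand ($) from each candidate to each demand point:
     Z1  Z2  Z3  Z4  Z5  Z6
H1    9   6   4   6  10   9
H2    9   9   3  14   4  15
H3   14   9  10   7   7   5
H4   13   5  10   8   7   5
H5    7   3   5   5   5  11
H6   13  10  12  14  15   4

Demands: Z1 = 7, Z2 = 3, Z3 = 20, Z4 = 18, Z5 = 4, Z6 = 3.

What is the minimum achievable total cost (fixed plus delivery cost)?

Open {H2, H5, H6}: assign each demand point to its cheapest open site.
  Z1→H5 7×7=49, Z2→H5 3×3=9, Z3→H2 20×3=60, Z4→H5 18×5=90, Z5→H2 4×4=16, Z6→H6 3×4=12
  delivery cost 236, fixed 20 → total 256.
Compare {H2, H3, H5}: delivery cost 239 + fixed 20 = 259.
Compare {H2, H3, H5, H6}: delivery cost 236 + fixed 24 = 260.
Compare {H2, H4, H5}: delivery cost 239 + fixed 29 = 268.
All other subsets cost ≥ 259. Minimum total cost: 256.

256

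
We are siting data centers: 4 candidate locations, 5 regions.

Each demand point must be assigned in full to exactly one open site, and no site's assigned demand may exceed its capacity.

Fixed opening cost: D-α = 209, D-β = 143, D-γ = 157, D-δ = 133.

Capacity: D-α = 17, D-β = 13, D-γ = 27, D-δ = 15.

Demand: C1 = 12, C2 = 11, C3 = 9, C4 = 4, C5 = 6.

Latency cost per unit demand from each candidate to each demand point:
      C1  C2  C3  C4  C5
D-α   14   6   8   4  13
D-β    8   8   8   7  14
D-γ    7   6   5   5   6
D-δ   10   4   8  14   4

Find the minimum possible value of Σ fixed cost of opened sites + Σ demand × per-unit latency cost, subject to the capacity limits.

Open {D-γ, D-δ}; cheapest assignment that respects the capacities:
  D-γ (cap 27, load 27): C1, C3, C5 — cost 12×7 + 9×5 + 6×6 = 165
  D-δ (cap 15, load 15): C2, C4 — cost 11×4 + 4×14 = 100
  Shipping 265, fixed 290 → total 555.
  Any other capacity-feasible assignment to {D-γ, D-δ} ships for at least 265.
Compare {D-α, D-γ}: its best feasible assignment gives total 613.
Compare {D-β, D-γ, D-δ}: its best feasible assignment gives total 670.
Every other set of open sites that can feasibly serve all demand totals ≥ 613 even under its best assignment. Minimum: 555.

555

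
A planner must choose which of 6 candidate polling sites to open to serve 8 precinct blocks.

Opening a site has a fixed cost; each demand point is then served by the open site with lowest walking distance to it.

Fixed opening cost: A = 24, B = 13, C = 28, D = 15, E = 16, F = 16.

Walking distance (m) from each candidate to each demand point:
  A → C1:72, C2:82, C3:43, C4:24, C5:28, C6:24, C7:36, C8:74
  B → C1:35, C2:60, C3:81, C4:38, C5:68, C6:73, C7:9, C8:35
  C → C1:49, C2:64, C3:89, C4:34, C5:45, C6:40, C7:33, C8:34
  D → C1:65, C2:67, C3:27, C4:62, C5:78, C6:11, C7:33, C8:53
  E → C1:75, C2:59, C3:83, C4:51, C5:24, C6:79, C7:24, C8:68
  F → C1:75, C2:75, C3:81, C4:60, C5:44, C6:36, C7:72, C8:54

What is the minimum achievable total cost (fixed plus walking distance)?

Open {A, B, D}: assign each demand point to its cheapest open site.
  C1→B 35, C2→B 60, C3→D 27, C4→A 24, C5→A 28, C6→D 11, C7→B 9, C8→B 35
  walking distance 229, fixed 52 → total 281.
Compare {B, D, E}: walking distance 238 + fixed 44 = 282.
Compare {A, B, D, E}: walking distance 224 + fixed 68 = 292.
Compare {A, B}: walking distance 258 + fixed 37 = 295.
All other subsets cost ≥ 282. Minimum total cost: 281.

281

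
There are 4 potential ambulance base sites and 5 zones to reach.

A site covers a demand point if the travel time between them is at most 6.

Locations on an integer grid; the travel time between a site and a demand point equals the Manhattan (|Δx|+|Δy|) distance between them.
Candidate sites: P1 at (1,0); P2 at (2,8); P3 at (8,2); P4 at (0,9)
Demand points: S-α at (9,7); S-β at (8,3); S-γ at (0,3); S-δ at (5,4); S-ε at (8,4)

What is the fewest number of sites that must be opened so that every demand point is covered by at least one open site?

2

Coverage sets (demand points within 6 of each site):
  P1: {S-γ}
  P2: {}
  P3: {S-α, S-β, S-δ, S-ε}
  P4: {S-γ}
No single site covers all 5 demand points.
But {P1, P3} covers everything, so the minimum is 2.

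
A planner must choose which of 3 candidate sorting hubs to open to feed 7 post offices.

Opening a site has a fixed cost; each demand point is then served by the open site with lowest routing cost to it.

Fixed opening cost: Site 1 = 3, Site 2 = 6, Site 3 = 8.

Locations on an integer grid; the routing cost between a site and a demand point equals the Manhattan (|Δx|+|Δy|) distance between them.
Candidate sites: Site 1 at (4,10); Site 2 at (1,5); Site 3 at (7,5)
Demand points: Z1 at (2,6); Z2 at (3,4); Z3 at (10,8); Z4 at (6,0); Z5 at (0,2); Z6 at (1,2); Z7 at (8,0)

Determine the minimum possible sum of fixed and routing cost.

44

Open {Site 2, Site 3}: assign each demand point to its cheapest open site.
  Z1→Site 2 2, Z2→Site 2 3, Z3→Site 3 6, Z4→Site 3 6, Z5→Site 2 4, Z6→Site 2 3, Z7→Site 3 6
  routing cost 30, fixed 14 → total 44.
Compare {Site 1, Site 2, Site 3}: routing cost 30 + fixed 17 = 47.
Compare {Site 1, Site 2}: routing cost 42 + fixed 9 = 51.
Compare {Site 2}: routing cost 46 + fixed 6 = 52.
All other subsets cost ≥ 47. Minimum total cost: 44.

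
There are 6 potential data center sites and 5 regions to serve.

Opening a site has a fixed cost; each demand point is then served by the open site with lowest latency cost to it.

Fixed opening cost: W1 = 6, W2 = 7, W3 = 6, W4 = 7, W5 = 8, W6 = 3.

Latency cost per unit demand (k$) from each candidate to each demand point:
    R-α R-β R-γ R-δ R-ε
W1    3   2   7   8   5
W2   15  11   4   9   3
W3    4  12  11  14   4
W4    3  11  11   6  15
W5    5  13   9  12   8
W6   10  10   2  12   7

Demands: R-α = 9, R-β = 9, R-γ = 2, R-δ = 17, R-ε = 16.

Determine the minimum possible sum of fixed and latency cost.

222

Open {W1, W2, W4, W6}: assign each demand point to its cheapest open site.
  R-α→W1 9×3=27, R-β→W1 9×2=18, R-γ→W6 2×2=4, R-δ→W4 17×6=102, R-ε→W2 16×3=48
  latency cost 199, fixed 23 → total 222.
Compare {W1, W2, W4}: latency cost 203 + fixed 20 = 223.
Compare {W1, W2, W3, W4, W6}: latency cost 199 + fixed 29 = 228.
Compare {W1, W2, W3, W4}: latency cost 203 + fixed 26 = 229.
All other subsets cost ≥ 223. Minimum total cost: 222.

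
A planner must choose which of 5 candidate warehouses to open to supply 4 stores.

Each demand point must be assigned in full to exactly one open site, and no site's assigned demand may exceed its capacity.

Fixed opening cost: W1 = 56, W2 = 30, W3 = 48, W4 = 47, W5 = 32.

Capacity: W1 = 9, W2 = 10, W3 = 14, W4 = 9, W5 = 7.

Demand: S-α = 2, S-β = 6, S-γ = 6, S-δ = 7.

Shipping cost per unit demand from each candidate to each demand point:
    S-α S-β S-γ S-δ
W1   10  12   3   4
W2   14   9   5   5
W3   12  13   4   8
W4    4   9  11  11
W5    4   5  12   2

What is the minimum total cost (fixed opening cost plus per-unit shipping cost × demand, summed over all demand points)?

215

Open {W2, W4, W5}; cheapest assignment that respects the capacities:
  W2 (cap 10, load 6): S-γ — cost 6×5 = 30
  W4 (cap 9, load 8): S-α, S-β — cost 2×4 + 6×9 = 62
  W5 (cap 7, load 7): S-δ — cost 7×2 = 14
  Shipping 106, fixed 109 → total 215.
  Any other capacity-feasible assignment to {W2, W4, W5} ships for at least 106.
Compare {W3, W5}: its best feasible assignment gives total 220.
Compare {W1, W2, W5}: its best feasible assignment gives total 221.
Every other set of open sites that can feasibly serve all demand totals ≥ 220 even under its best assignment. Minimum: 215.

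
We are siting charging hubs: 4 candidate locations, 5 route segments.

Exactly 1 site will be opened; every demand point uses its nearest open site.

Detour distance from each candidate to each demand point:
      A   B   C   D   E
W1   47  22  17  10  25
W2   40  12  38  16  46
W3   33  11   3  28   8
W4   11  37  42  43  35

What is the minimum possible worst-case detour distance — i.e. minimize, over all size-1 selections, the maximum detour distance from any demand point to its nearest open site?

Open {W3}.
  Farthest demand point is A at detour distance 33 (to W3); all others are ≤ 33.
With {W4} the worst case is 43.
With {W2} the worst case is 46.
No size-1 selection achieves below 33.

33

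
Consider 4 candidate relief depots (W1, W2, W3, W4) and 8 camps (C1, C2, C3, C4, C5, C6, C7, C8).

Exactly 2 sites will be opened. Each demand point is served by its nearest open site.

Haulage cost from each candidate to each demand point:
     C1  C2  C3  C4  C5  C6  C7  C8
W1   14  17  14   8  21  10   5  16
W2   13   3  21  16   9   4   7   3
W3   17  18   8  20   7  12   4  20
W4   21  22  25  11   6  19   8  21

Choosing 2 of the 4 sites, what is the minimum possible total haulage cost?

58

Open {W2, W3}.
  C1→W2 13, C2→W2 3, C3→W3 8, C4→W2 16, C5→W3 7, C6→W2 4, C7→W3 4, C8→W2 3  ⇒ total 58.
Compare {W1, W2}: total 59.
Compare {W2, W4}: total 68.
No size-2 selection does better; minimum is 58.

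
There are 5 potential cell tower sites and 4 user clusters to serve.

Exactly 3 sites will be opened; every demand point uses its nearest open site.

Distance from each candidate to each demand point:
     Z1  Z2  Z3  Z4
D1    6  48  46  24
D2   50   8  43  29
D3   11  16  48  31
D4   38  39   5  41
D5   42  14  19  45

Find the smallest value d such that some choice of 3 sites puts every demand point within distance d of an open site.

Open {D1, D2, D4}.
  Farthest demand point is Z4 at distance 24 (to D1); all others are ≤ 24.
With {D1, D2, D5} the worst case is 24.
With {D1, D3, D4} the worst case is 24.
No size-3 selection achieves below 24.

24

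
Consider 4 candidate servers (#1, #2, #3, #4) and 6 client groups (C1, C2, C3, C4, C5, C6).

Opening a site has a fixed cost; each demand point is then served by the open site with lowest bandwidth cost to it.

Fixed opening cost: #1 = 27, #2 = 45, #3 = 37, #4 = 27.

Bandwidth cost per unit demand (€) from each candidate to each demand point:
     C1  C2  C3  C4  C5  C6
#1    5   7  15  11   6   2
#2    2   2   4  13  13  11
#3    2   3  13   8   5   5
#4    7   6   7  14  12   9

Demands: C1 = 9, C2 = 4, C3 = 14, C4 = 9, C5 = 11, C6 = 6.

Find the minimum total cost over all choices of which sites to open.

321

Open {#2, #3}: assign each demand point to its cheapest open site.
  C1→#2 9×2=18, C2→#2 4×2=8, C3→#2 14×4=56, C4→#3 9×8=72, C5→#3 11×5=55, C6→#3 6×5=30
  bandwidth cost 239, fixed 82 → total 321.
Compare {#1, #2, #3}: bandwidth cost 221 + fixed 109 = 330.
Compare {#1, #2}: bandwidth cost 259 + fixed 72 = 331.
Compare {#2, #3, #4}: bandwidth cost 239 + fixed 109 = 348.
All other subsets cost ≥ 330. Minimum total cost: 321.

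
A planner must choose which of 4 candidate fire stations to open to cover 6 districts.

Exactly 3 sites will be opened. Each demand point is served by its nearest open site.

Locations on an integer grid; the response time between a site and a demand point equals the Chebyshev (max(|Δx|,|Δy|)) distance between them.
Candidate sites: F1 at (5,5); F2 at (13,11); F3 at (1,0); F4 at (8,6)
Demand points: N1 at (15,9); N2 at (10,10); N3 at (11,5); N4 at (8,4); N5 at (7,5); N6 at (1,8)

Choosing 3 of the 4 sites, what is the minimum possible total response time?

15

Open {F1, F2, F4}.
  N1→F2 2, N2→F2 3, N3→F4 3, N4→F4 2, N5→F4 1, N6→F1 4  ⇒ total 15.
Compare {F2, F3, F4}: total 18.
Compare {F1, F2, F3}: total 20.
No size-3 selection does better; minimum is 15.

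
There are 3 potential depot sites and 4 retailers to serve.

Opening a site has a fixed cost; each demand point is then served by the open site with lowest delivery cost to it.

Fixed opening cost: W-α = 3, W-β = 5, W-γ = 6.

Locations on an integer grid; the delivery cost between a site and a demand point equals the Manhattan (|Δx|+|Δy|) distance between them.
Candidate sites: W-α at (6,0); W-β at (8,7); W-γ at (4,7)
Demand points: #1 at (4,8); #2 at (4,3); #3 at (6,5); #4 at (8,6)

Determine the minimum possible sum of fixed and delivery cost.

Open {W-γ}: assign each demand point to its cheapest open site.
  #1→W-γ 1, #2→W-γ 4, #3→W-γ 4, #4→W-γ 5
  delivery cost 14, fixed 6 → total 20.
Compare {W-β, W-γ}: delivery cost 10 + fixed 11 = 21.
Compare {W-β}: delivery cost 18 + fixed 5 = 23.
Compare {W-α, W-β}: delivery cost 15 + fixed 8 = 23.
All other subsets cost ≥ 21. Minimum total cost: 20.

20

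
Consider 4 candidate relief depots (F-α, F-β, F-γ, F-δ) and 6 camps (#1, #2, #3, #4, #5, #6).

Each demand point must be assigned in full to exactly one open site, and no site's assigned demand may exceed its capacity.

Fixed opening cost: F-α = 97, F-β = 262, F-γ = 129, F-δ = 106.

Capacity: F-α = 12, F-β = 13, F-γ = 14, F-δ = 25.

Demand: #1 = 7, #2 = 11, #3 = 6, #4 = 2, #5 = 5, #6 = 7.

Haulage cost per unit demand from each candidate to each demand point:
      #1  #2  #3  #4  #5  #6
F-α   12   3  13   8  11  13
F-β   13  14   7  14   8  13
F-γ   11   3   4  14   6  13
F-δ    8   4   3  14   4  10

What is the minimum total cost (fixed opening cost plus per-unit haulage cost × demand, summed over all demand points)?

Open {F-γ, F-δ}; cheapest assignment that respects the capacities:
  F-γ (cap 14, load 13): #2, #4 — cost 11×3 + 2×14 = 61
  F-δ (cap 25, load 25): #1, #3, #5, #6 — cost 7×8 + 6×3 + 5×4 + 7×10 = 164
  Shipping 225, fixed 235 → total 460.
  Any other capacity-feasible assignment to {F-γ, F-δ} ships for at least 225.
Compare {F-α, F-γ, F-δ}: its best feasible assignment gives total 545.
Compare {F-β, F-δ}: its best feasible assignment gives total 648.
Every other set of open sites that can feasibly serve all demand totals ≥ 545 even under its best assignment. Minimum: 460.

460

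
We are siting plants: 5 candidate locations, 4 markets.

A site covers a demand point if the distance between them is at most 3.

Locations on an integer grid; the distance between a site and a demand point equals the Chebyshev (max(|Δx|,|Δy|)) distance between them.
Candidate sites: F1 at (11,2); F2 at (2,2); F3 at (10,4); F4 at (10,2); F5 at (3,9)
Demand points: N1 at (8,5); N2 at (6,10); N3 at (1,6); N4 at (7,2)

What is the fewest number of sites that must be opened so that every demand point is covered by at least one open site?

2

Coverage sets (demand points within 3 of each site):
  F1: {N1}
  F2: {}
  F3: {N1, N4}
  F4: {N1, N4}
  F5: {N2, N3}
No single site covers all 4 demand points.
But {F3, F5} covers everything, so the minimum is 2.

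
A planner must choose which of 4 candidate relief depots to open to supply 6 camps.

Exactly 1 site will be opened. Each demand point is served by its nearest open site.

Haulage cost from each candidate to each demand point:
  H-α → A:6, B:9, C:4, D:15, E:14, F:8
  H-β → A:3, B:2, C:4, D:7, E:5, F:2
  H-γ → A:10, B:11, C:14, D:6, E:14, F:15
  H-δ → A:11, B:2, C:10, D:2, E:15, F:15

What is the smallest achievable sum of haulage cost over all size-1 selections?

23

Open {H-β}.
  A→H-β 3, B→H-β 2, C→H-β 4, D→H-β 7, E→H-β 5, F→H-β 2  ⇒ total 23.
Compare {H-δ}: total 55.
Compare {H-α}: total 56.
No size-1 selection does better; minimum is 23.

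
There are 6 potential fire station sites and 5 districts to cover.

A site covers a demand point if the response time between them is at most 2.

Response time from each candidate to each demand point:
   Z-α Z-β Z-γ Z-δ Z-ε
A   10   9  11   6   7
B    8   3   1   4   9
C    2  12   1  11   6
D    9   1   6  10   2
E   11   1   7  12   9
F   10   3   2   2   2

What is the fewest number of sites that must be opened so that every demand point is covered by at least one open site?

3

Coverage sets (demand points within 2 of each site):
  A: {}
  B: {Z-γ}
  C: {Z-α, Z-γ}
  D: {Z-β, Z-ε}
  E: {Z-β}
  F: {Z-γ, Z-δ, Z-ε}
No 2 sites suffice: every size-2 union leaves at least one demand point uncovered.
But {C, D, F} covers everything, so the minimum is 3.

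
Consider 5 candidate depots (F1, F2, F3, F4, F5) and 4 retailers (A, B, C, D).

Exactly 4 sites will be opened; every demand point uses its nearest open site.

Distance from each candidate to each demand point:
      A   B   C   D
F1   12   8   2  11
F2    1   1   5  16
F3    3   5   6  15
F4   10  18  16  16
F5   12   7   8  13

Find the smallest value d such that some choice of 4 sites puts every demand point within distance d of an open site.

Open {F1, F2, F3, F4}.
  Farthest demand point is D at distance 11 (to F1); all others are ≤ 11.
With {F1, F2, F3, F5} the worst case is 11.
With {F1, F2, F4, F5} the worst case is 11.
No size-4 selection achieves below 11.

11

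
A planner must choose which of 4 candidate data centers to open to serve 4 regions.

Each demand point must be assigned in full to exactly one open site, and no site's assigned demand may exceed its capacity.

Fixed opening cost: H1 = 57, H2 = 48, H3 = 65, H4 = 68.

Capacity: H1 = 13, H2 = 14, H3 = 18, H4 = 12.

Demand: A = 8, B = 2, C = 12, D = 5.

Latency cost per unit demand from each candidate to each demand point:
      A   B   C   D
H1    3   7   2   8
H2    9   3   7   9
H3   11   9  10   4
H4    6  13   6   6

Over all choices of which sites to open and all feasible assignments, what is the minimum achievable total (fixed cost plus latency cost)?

259

Open {H1, H2}; cheapest assignment that respects the capacities:
  H1 (cap 13, load 13): A, D — cost 8×3 + 5×8 = 64
  H2 (cap 14, load 14): B, C — cost 2×3 + 12×7 = 90
  Shipping 154, fixed 105 → total 259.
  Any other capacity-feasible assignment to {H1, H2} ships for at least 154.
Compare {H1, H3}: its best feasible assignment gives total 272.
Compare {H1, H2, H3}: its best feasible assignment gives total 292.
Every other set of open sites that can feasibly serve all demand totals ≥ 272 even under its best assignment. Minimum: 259.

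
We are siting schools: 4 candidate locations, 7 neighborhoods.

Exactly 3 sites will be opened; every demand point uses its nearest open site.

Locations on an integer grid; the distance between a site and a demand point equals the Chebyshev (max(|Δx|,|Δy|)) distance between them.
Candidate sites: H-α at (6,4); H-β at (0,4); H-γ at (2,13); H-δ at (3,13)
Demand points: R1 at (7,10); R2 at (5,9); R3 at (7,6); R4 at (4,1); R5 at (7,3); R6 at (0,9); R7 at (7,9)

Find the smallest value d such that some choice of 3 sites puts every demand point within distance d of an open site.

Open {H-α, H-β, H-δ}.
  Farthest demand point is R1 at distance 4 (to H-δ); all others are ≤ 4.
With {H-α, H-γ, H-δ} the worst case is 4.
With {H-α, H-β, H-γ} the worst case is 5.
No size-3 selection achieves below 4.

4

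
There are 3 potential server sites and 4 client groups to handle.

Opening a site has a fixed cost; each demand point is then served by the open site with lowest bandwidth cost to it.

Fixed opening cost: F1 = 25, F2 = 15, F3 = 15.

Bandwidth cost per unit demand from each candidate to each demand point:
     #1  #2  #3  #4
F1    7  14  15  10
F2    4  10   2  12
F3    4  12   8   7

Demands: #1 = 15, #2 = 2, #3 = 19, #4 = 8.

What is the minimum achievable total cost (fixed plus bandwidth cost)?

Open {F2, F3}: assign each demand point to its cheapest open site.
  #1→F2 15×4=60, #2→F2 2×10=20, #3→F2 19×2=38, #4→F3 8×7=56
  bandwidth cost 174, fixed 30 → total 204.
Compare {F2}: bandwidth cost 214 + fixed 15 = 229.
Compare {F1, F2, F3}: bandwidth cost 174 + fixed 55 = 229.
Compare {F1, F2}: bandwidth cost 198 + fixed 40 = 238.
All other subsets cost ≥ 229. Minimum total cost: 204.

204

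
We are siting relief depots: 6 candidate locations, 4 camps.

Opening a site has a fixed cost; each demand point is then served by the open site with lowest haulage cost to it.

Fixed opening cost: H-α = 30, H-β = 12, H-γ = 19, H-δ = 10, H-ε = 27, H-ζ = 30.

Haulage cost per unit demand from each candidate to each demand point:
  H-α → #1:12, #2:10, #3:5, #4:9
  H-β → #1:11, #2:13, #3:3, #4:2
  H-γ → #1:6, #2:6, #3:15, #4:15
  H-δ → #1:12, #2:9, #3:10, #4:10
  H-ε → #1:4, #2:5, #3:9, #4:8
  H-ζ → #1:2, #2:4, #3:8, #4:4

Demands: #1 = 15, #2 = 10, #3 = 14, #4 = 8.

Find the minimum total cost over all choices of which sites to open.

Open {H-β, H-ζ}: assign each demand point to its cheapest open site.
  #1→H-ζ 15×2=30, #2→H-ζ 10×4=40, #3→H-β 14×3=42, #4→H-β 8×2=16
  haulage cost 128, fixed 42 → total 170.
Compare {H-β, H-δ, H-ζ}: haulage cost 128 + fixed 52 = 180.
Compare {H-β, H-γ, H-ζ}: haulage cost 128 + fixed 61 = 189.
Compare {H-β, H-ε, H-ζ}: haulage cost 128 + fixed 69 = 197.
All other subsets cost ≥ 180. Minimum total cost: 170.

170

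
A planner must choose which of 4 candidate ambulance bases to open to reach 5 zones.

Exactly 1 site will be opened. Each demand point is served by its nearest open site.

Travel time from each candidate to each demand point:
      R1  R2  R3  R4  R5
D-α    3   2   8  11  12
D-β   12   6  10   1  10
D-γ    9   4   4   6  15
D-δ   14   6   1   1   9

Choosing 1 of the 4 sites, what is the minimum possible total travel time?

Open {D-δ}.
  R1→D-δ 14, R2→D-δ 6, R3→D-δ 1, R4→D-δ 1, R5→D-δ 9  ⇒ total 31.
Compare {D-α}: total 36.
Compare {D-γ}: total 38.
No size-1 selection does better; minimum is 31.

31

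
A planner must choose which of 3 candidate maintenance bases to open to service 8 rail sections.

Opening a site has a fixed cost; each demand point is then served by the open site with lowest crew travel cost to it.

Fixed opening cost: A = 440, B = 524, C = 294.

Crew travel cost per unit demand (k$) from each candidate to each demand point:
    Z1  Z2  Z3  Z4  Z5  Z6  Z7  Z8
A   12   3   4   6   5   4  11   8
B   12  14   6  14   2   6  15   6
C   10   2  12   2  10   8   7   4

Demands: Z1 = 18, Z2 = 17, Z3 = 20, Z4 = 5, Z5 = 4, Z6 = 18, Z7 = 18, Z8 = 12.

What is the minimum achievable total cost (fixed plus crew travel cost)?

1116

Open {C}: assign each demand point to its cheapest open site.
  Z1→C 18×10=180, Z2→C 17×2=34, Z3→C 20×12=240, Z4→C 5×2=10, Z5→C 4×10=40, Z6→C 18×8=144, Z7→C 18×7=126, Z8→C 12×4=48
  crew travel cost 822, fixed 294 → total 1116.
Compare {A}: crew travel cost 763 + fixed 440 = 1203.
Compare {A, C}: crew travel cost 570 + fixed 734 = 1304.
Compare {B, C}: crew travel cost 634 + fixed 818 = 1452.
All other subsets cost ≥ 1203. Minimum total cost: 1116.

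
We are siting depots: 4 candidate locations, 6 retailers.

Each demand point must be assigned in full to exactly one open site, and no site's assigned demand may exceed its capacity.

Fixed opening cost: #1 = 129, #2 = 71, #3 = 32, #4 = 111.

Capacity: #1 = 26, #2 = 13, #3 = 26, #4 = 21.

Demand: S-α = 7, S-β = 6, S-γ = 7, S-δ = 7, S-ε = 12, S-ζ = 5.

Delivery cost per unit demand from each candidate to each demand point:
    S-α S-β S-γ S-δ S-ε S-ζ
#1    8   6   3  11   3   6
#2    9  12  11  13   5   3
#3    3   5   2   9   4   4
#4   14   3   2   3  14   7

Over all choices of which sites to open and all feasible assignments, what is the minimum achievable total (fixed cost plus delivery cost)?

Open {#3, #4}; cheapest assignment that respects the capacities:
  #3 (cap 26, load 24): S-α, S-ε, S-ζ — cost 7×3 + 12×4 + 5×4 = 89
  #4 (cap 21, load 20): S-β, S-γ, S-δ — cost 6×3 + 7×2 + 7×3 = 53
  Shipping 142, fixed 143 → total 285.
  Any other capacity-feasible assignment to {#3, #4} ships for at least 142.
Compare {#1, #3}: its best feasible assignment gives total 351.
Compare {#2, #3, #4}: its best feasible assignment gives total 351.
Every other set of open sites that can feasibly serve all demand totals ≥ 351 even under its best assignment. Minimum: 285.

285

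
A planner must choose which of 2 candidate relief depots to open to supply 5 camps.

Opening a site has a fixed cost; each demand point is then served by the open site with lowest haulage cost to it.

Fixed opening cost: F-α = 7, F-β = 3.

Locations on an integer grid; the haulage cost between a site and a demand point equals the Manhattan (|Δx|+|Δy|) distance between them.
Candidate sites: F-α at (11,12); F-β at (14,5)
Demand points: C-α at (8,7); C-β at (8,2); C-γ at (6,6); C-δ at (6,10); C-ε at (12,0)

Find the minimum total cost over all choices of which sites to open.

Open {F-β}: assign each demand point to its cheapest open site.
  C-α→F-β 8, C-β→F-β 9, C-γ→F-β 9, C-δ→F-β 13, C-ε→F-β 7
  haulage cost 46, fixed 3 → total 49.
Compare {F-α, F-β}: haulage cost 40 + fixed 10 = 50.
Compare {F-α}: haulage cost 52 + fixed 7 = 59.

49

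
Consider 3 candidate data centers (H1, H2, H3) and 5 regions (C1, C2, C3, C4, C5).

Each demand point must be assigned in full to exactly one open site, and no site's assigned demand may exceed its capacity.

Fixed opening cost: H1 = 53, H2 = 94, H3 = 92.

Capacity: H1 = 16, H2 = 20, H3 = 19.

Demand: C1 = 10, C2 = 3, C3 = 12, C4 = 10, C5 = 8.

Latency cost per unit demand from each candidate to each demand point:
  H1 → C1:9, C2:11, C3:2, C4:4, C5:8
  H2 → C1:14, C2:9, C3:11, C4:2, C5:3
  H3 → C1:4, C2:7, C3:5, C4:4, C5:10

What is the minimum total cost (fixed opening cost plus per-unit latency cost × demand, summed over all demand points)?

Open {H1, H2, H3}; cheapest assignment that respects the capacities:
  H1 (cap 16, load 12): C3 — cost 12×2 = 24
  H2 (cap 20, load 18): C4, C5 — cost 10×2 + 8×3 = 44
  H3 (cap 19, load 13): C1, C2 — cost 10×4 + 3×7 = 61
  Shipping 129, fixed 239 → total 368.
  Any other capacity-feasible assignment to {H1, H2, H3} ships for at least 129.
Total demand is 43 and no other set of sites has combined capacity ≥ 43, so {H1, H2, H3} is the only feasible choice of open sites. Minimum: 368.

368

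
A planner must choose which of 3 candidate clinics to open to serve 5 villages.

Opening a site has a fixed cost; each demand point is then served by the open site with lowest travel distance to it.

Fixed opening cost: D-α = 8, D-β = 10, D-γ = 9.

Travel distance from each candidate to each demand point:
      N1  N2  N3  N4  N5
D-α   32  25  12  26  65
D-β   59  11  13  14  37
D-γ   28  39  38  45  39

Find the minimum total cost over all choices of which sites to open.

122

Open {D-β, D-γ}: assign each demand point to its cheapest open site.
  N1→D-γ 28, N2→D-β 11, N3→D-β 13, N4→D-β 14, N5→D-β 37
  travel distance 103, fixed 19 → total 122.
Compare {D-α, D-β}: travel distance 106 + fixed 18 = 124.
Compare {D-α, D-β, D-γ}: travel distance 102 + fixed 27 = 129.
Compare {D-β}: travel distance 134 + fixed 10 = 144.
All other subsets cost ≥ 124. Minimum total cost: 122.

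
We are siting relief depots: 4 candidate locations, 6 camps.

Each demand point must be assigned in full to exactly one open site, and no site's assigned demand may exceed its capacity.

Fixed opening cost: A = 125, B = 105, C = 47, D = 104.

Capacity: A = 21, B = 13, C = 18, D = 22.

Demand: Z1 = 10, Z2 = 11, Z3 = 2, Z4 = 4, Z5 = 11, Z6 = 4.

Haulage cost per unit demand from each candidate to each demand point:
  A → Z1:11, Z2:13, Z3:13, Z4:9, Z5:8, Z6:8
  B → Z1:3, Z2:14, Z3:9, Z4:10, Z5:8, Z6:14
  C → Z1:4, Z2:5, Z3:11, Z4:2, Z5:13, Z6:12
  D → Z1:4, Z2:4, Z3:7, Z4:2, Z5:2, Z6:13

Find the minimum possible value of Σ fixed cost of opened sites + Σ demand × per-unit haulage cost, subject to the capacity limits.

Open {B, C, D}; cheapest assignment that respects the capacities:
  B (cap 13, load 12): Z1, Z3 — cost 10×3 + 2×9 = 48
  C (cap 18, load 8): Z4, Z6 — cost 4×2 + 4×12 = 56
  D (cap 22, load 22): Z2, Z5 — cost 11×4 + 11×2 = 66
  Shipping 170, fixed 256 → total 426.
  Any other capacity-feasible assignment to {B, C, D} ships for at least 170.
Compare {A, C, D}: its best feasible assignment gives total 444.
Compare {A, D}: its best feasible assignment gives total 495.
Every other set of open sites that can feasibly serve all demand totals ≥ 444 even under its best assignment. Minimum: 426.

426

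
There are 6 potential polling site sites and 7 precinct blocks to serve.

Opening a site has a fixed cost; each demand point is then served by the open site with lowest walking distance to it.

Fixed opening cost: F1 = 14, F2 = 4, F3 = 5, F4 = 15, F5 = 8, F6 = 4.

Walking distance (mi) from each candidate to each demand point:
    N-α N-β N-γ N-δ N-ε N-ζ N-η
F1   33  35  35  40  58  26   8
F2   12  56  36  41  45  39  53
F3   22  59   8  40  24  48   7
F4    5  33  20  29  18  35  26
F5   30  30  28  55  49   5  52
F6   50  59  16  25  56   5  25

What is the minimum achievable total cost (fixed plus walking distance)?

Open {F3, F4, F6}: assign each demand point to its cheapest open site.
  N-α→F4 5, N-β→F4 33, N-γ→F3 8, N-δ→F6 25, N-ε→F4 18, N-ζ→F6 5, N-η→F3 7
  walking distance 101, fixed 24 → total 125.
Compare {F2, F3, F4, F6}: walking distance 101 + fixed 28 = 129.
Compare {F3, F4, F5}: walking distance 102 + fixed 28 = 130.
Compare {F3, F4, F5, F6}: walking distance 98 + fixed 32 = 130.
All other subsets cost ≥ 129. Minimum total cost: 125.

125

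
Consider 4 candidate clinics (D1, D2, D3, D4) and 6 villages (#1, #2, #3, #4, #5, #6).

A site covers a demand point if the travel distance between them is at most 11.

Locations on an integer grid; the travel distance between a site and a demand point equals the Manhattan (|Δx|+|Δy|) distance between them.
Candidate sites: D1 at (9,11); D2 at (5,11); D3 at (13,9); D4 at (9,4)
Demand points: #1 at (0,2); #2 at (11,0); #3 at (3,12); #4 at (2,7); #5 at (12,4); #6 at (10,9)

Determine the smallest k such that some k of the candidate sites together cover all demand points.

Coverage sets (demand points within 11 of each site):
  D1: {#3, #4, #5, #6}
  D2: {#3, #4, #6}
  D3: {#2, #5, #6}
  D4: {#1, #2, #4, #5, #6}
No single site covers all 6 demand points.
But {D1, D4} covers everything, so the minimum is 2.

2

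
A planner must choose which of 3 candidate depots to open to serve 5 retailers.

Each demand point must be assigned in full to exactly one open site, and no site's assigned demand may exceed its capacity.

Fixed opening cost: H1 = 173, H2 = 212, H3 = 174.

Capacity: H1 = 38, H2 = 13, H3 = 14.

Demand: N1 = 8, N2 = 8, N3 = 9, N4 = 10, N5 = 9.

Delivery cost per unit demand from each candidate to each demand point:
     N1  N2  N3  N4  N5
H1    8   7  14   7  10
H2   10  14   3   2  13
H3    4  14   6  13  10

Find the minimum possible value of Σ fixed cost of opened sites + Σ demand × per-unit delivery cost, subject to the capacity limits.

Open {H1, H3}; cheapest assignment that respects the capacities:
  H1 (cap 38, load 35): N1, N2, N4, N5 — cost 8×8 + 8×7 + 10×7 + 9×10 = 280
  H3 (cap 14, load 9): N3 — cost 9×6 = 54
  Shipping 334, fixed 347 → total 681.
  Any other capacity-feasible assignment to {H1, H3} ships for at least 334.
Compare {H1, H2}: its best feasible assignment gives total 692.
Compare {H1, H2, H3}: its best feasible assignment gives total 834.
Every other set of open sites that can feasibly serve all demand totals ≥ 692 even under its best assignment. Minimum: 681.

681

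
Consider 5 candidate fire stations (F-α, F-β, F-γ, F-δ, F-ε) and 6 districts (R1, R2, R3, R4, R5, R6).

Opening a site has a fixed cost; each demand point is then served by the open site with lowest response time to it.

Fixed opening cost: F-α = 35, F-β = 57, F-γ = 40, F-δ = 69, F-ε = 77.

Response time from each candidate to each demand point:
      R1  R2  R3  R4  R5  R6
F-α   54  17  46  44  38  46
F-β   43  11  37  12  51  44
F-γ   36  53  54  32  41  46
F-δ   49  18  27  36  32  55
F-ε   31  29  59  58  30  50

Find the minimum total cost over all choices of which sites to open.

Open {F-β}: assign each demand point to its cheapest open site.
  R1→F-β 43, R2→F-β 11, R3→F-β 37, R4→F-β 12, R5→F-β 51, R6→F-β 44
  response time 198, fixed 57 → total 255.
Compare {F-α, F-β}: response time 185 + fixed 92 = 277.
Compare {F-β, F-γ}: response time 181 + fixed 97 = 278.
Compare {F-α}: response time 245 + fixed 35 = 280.
All other subsets cost ≥ 277. Minimum total cost: 255.

255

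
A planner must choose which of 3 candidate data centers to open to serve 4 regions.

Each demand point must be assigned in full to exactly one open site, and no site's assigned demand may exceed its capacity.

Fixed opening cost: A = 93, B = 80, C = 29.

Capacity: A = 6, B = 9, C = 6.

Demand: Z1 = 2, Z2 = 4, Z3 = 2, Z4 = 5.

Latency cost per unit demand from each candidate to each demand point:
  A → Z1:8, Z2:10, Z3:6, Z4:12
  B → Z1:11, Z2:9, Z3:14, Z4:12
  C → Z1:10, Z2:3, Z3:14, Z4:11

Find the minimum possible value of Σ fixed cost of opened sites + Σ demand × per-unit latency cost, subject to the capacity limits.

229

Open {B, C}; cheapest assignment that respects the capacities:
  B (cap 9, load 7): Z3, Z4 — cost 2×14 + 5×12 = 88
  C (cap 6, load 6): Z1, Z2 — cost 2×10 + 4×3 = 32
  Shipping 120, fixed 109 → total 229.
  Any other capacity-feasible assignment to {B, C} ships for at least 120.
Compare {A, B}: its best feasible assignment gives total 297.
Compare {A, B, C}: its best feasible assignment gives total 302.
Every other set of open sites that can feasibly serve all demand totals ≥ 297 even under its best assignment. Minimum: 229.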